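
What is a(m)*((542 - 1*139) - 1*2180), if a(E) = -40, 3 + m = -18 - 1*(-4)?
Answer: 71080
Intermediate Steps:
m = -17 (m = -3 + (-18 - 1*(-4)) = -3 + (-18 + 4) = -3 - 14 = -17)
a(m)*((542 - 1*139) - 1*2180) = -40*((542 - 1*139) - 1*2180) = -40*((542 - 139) - 2180) = -40*(403 - 2180) = -40*(-1777) = 71080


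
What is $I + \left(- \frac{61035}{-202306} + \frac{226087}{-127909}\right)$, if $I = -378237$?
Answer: $- \frac{752891177363485}{1990519858} \approx -3.7824 \cdot 10^{5}$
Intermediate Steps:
$I + \left(- \frac{61035}{-202306} + \frac{226087}{-127909}\right) = -378237 + \left(- \frac{61035}{-202306} + \frac{226087}{-127909}\right) = -378237 + \left(\left(-61035\right) \left(- \frac{1}{202306}\right) + 226087 \left(- \frac{1}{127909}\right)\right) = -378237 + \left(\frac{4695}{15562} - \frac{226087}{127909}\right) = -378237 - \frac{2917833139}{1990519858} = - \frac{752891177363485}{1990519858}$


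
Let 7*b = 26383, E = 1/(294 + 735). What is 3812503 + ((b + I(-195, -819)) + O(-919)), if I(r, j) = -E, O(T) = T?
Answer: 3925998236/1029 ≈ 3.8154e+6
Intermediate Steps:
E = 1/1029 ≈ 0.00097182
b = 3769 (b = (⅐)*26383 = 3769)
I(r, j) = -1/1029 (I(r, j) = -1*1/1029 = -1/1029)
3812503 + ((b + I(-195, -819)) + O(-919)) = 3812503 + ((3769 - 1/1029) - 919) = 3812503 + (3878300/1029 - 919) = 3812503 + 2932649/1029 = 3925998236/1029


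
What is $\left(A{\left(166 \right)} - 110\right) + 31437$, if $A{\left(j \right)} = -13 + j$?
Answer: $31480$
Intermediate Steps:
$\left(A{\left(166 \right)} - 110\right) + 31437 = \left(\left(-13 + 166\right) - 110\right) + 31437 = \left(153 - 110\right) + 31437 = 43 + 31437 = 31480$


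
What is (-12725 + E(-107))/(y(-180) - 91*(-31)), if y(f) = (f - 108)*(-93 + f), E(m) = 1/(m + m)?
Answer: -2723151/17429230 ≈ -0.15624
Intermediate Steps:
E(m) = 1/(2*m)
y(f) = (-108 + f)*(-93 + f)
(-12725 + E(-107))/(y(-180) - 91*(-31)) = (-12725 + (½)/(-107))/((10044 + (-180)² - 201*(-180)) - 91*(-31)) = (-12725 + (½)*(-1/107))/((10044 + 32400 + 36180) + 2821) = (-12725 - 1/214)/(78624 + 2821) = -2723151/214/81445 = -2723151/214*1/81445 = -2723151/17429230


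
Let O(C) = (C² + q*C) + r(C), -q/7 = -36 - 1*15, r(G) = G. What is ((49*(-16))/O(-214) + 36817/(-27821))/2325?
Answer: -69546313/124581046950 ≈ -0.00055824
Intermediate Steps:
q = 357 (q = -7*(-36 - 1*15) = -7*(-36 - 15) = -7*(-51) = 357)
O(C) = C² + 358*C (O(C) = (C² + 357*C) + C = C² + 358*C)
((49*(-16))/O(-214) + 36817/(-27821))/2325 = ((49*(-16))/((-214*(358 - 214))) + 36817/(-27821))/2325 = (-784/((-214*144)) + 36817*(-1/27821))*(1/2325) = (-784/(-30816) - 36817/27821)*(1/2325) = (-784*(-1/30816) - 36817/27821)*(1/2325) = (49/1926 - 36817/27821)*(1/2325) = -69546313/53583246*1/2325 = -69546313/124581046950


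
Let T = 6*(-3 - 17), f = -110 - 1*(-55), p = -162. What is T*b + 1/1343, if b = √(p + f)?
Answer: 1/1343 - 120*I*√217 ≈ 0.0007446 - 1767.7*I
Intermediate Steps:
f = -55 (f = -110 + 55 = -55)
T = -120 (T = 6*(-20) = -120)
b = I*√217 (b = √(-162 - 55) = √(-217) = I*√217 ≈ 14.731*I)
T*b + 1/1343 = -120*I*√217 + 1/1343 = 1/1343 - 120*I*√217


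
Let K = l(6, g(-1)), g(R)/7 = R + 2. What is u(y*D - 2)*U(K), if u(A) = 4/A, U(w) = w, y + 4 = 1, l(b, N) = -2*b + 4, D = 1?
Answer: 32/5 ≈ 6.4000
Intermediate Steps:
g(R) = 14 + 7*R (g(R) = 7*(R + 2) = 7*(2 + R) = 14 + 7*R)
l(b, N) = 4 - 2*b
y = -3 (y = -4 + 1 = -3)
K = -8 (K = 4 - 2*6 = 4 - 12 = -8)
u(y*D - 2)*U(K) = (4/(-3*1 - 2))*(-8) = (4/(-3 - 2))*(-8) = (4/(-5))*(-8) = (4*(-⅕))*(-8) = -⅘*(-8) = 32/5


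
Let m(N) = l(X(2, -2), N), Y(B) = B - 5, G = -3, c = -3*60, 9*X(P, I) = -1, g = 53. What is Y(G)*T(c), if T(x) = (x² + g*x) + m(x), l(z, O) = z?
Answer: -1645912/9 ≈ -1.8288e+5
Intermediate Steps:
X(P, I) = -⅑ (X(P, I) = (⅑)*(-1) = -⅑)
c = -180
Y(B) = -5 + B
m(N) = -⅑
T(x) = -⅑ + x² + 53*x (T(x) = (x² + 53*x) - ⅑ = -⅑ + x² + 53*x)
Y(G)*T(c) = (-5 - 3)*(-⅑ + (-180)² + 53*(-180)) = -8*(-⅑ + 32400 - 9540) = -8*205739/9 = -1645912/9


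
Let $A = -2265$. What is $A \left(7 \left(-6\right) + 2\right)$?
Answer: $90600$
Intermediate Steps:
$A \left(7 \left(-6\right) + 2\right) = - 2265 \left(7 \left(-6\right) + 2\right) = - 2265 \left(-42 + 2\right) = \left(-2265\right) \left(-40\right) = 90600$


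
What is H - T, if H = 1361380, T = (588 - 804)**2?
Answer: 1314724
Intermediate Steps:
T = 46656 (T = (-216)**2 = 46656)
H - T = 1361380 - 1*46656 = 1361380 - 46656 = 1314724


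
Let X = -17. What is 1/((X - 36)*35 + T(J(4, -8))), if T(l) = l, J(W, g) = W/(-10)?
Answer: -5/9277 ≈ -0.00053897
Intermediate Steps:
J(W, g) = -W/10 (J(W, g) = W*(-1/10) = -W/10)
1/((X - 36)*35 + T(J(4, -8))) = 1/((-17 - 36)*35 - 1/10*4) = 1/(-53*35 - 2/5) = 1/(-1855 - 2/5) = 1/(-9277/5) = -5/9277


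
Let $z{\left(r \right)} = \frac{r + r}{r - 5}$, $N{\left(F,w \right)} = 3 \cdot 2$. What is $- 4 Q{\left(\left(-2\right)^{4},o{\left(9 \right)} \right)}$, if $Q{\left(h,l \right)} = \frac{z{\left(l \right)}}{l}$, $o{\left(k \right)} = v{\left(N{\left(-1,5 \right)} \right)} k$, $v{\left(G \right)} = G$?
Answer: $- \frac{8}{49} \approx -0.16327$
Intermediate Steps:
$N{\left(F,w \right)} = 6$
$z{\left(r \right)} = \frac{2 r}{-5 + r}$
$o{\left(k \right)} = 6 k$
$Q{\left(h,l \right)} = \frac{2}{-5 + l}$ ($Q{\left(h,l \right)} = \frac{2 l \frac{1}{-5 + l}}{l} = \frac{2}{-5 + l}$)
$- 4 Q{\left(\left(-2\right)^{4},o{\left(9 \right)} \right)} = - 4 \frac{2}{-5 + 6 \cdot 9} = - 4 \frac{2}{-5 + 54} = - 4 \cdot \frac{2}{49} = - 4 \cdot 2 \cdot \frac{1}{49} = \left(-4\right) \frac{2}{49} = - \frac{8}{49}$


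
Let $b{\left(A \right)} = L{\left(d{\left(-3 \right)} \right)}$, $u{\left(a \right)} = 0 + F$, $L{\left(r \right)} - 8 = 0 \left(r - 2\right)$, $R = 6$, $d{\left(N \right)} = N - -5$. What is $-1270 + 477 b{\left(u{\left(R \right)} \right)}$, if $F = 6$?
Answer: $2546$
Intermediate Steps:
$d{\left(N \right)} = 5 + N$ ($d{\left(N \right)} = N + 5 = 5 + N$)
$L{\left(r \right)} = 8$ ($L{\left(r \right)} = 8 + 0 \left(r - 2\right) = 8 + 0 \left(-2 + r\right) = 8 + 0 = 8$)
$u{\left(a \right)} = 6$ ($u{\left(a \right)} = 0 + 6 = 6$)
$b{\left(A \right)} = 8$
$-1270 + 477 b{\left(u{\left(R \right)} \right)} = -1270 + 477 \cdot 8 = -1270 + 3816 = 2546$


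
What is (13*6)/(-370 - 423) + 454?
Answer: 27688/61 ≈ 453.90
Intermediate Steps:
(13*6)/(-370 - 423) + 454 = 78/(-793) + 454 = -1/793*78 + 454 = -6/61 + 454 = 27688/61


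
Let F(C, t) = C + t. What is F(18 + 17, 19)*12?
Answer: 648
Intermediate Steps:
F(18 + 17, 19)*12 = ((18 + 17) + 19)*12 = (35 + 19)*12 = 54*12 = 648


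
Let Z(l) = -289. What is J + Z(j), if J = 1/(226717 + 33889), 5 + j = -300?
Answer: -75315133/260606 ≈ -289.00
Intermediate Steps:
j = -305 (j = -5 - 300 = -305)
J = 1/260606 ≈ 3.8372e-6
J + Z(j) = 1/260606 - 289 = -75315133/260606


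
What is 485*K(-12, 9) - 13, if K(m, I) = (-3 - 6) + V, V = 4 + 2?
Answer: -1468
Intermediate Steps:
V = 6
K(m, I) = -3 (K(m, I) = (-3 - 6) + 6 = -9 + 6 = -3)
485*K(-12, 9) - 13 = 485*(-3) - 13 = -1455 - 13 = -1468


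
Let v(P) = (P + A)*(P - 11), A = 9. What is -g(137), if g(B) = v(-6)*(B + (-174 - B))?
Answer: -8874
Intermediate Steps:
v(P) = (-11 + P)*(9 + P) (v(P) = (P + 9)*(P - 11) = (9 + P)*(-11 + P) = (-11 + P)*(9 + P))
g(B) = 8874 (g(B) = (-99 + (-6)² - 2*(-6))*(B + (-174 - B)) = (-99 + 36 + 12)*(-174) = -51*(-174) = 8874)
-g(137) = -1*8874 = -8874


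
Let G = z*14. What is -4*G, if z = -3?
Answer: 168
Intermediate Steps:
G = -42 (G = -3*14 = -42)
-4*G = -4*(-42) = 168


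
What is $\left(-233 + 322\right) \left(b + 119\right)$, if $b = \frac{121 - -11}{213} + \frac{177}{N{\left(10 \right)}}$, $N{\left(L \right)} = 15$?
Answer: $\frac{4152206}{355} \approx 11696.0$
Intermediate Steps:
$b = \frac{4409}{355}$ ($b = \frac{121 - -11}{213} + \frac{177}{15} = \left(121 + 11\right) \frac{1}{213} + 177 \cdot \frac{1}{15} = 132 \cdot \frac{1}{213} + \frac{59}{5} = \frac{44}{71} + \frac{59}{5} = \frac{4409}{355} \approx 12.42$)
$\left(-233 + 322\right) \left(b + 119\right) = \left(-233 + 322\right) \left(\frac{4409}{355} + 119\right) = 89 \cdot \frac{46654}{355} = \frac{4152206}{355}$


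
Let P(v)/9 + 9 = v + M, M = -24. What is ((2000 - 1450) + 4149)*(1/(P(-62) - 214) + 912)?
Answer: 4581181973/1069 ≈ 4.2855e+6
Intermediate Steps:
P(v) = -297 + 9*v (P(v) = -81 + 9*(v - 24) = -81 + 9*(-24 + v) = -81 + (-216 + 9*v) = -297 + 9*v)
((2000 - 1450) + 4149)*(1/(P(-62) - 214) + 912) = ((2000 - 1450) + 4149)*(1/((-297 + 9*(-62)) - 214) + 912) = (550 + 4149)*(1/((-297 - 558) - 214) + 912) = 4699*(1/(-855 - 214) + 912) = 4699*(1/(-1069) + 912) = 4699*(-1/1069 + 912) = 4699*(974927/1069) = 4581181973/1069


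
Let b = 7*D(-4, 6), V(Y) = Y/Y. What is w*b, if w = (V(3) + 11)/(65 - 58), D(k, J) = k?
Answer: -48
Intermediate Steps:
V(Y) = 1
w = 12/7 (w = (1 + 11)/(65 - 58) = 12/7 ≈ 1.7143)
b = -28 (b = 7*(-4) = -28)
w*b = (12/7)*(-28) = -48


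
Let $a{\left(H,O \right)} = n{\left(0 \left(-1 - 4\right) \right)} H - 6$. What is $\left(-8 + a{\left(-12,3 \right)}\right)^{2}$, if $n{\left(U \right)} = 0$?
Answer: $196$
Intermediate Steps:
$a{\left(H,O \right)} = -6$ ($a{\left(H,O \right)} = 0 H - 6 = 0 - 6 = -6$)
$\left(-8 + a{\left(-12,3 \right)}\right)^{2} = \left(-8 - 6\right)^{2} = \left(-14\right)^{2} = 196$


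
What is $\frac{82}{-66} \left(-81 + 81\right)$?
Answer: $0$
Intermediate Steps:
$\frac{82}{-66} \left(-81 + 81\right) = 82 \left(- \frac{1}{66}\right) 0 = \left(- \frac{41}{33}\right) 0 = 0$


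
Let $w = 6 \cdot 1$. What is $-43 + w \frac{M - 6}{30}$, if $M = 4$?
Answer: $- \frac{217}{5} \approx -43.4$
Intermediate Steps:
$w = 6$
$-43 + w \frac{M - 6}{30} = -43 + 6 \frac{4 - 6}{30} = -43 + 6 \left(4 - 6\right) \frac{1}{30} = -43 + 6 \left(\left(-2\right) \frac{1}{30}\right) = -43 + 6 \left(- \frac{1}{15}\right) = -43 - \frac{2}{5} = - \frac{217}{5}$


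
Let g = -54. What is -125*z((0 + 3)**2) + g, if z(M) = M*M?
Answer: -10179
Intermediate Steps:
z(M) = M**2
-125*z((0 + 3)**2) + g = -125*(0 + 3)**4 - 54 = -125*(3**2)**2 - 54 = -125*9**2 - 54 = -125*81 - 54 = -10125 - 54 = -10179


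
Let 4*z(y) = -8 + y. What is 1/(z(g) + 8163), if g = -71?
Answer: 4/32573 ≈ 0.00012280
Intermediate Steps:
z(y) = -2 + y/4 (z(y) = (-8 + y)/4 = -2 + y/4)
1/(z(g) + 8163) = 1/((-2 + (¼)*(-71)) + 8163) = 1/((-2 - 71/4) + 8163) = 1/(-79/4 + 8163) = 1/(32573/4) = 4/32573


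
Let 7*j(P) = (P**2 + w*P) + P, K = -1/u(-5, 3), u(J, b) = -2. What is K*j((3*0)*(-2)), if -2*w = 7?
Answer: 0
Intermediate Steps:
w = -7/2 (w = -1/2*7 = -7/2 ≈ -3.5000)
K = 1/2 (K = -1/(-2) = -1*(-1/2) = 1/2 ≈ 0.50000)
j(P) = -5*P/14 + P**2/7 (j(P) = ((P**2 - 7*P/2) + P)/7 = (P**2 - 5*P/2)/7 = -5*P/14 + P**2/7)
K*j((3*0)*(-2)) = (((3*0)*(-2))*(-5 + 2*((3*0)*(-2)))/14)/2 = ((0*(-2))*(-5 + 2*(0*(-2)))/14)/2 = ((1/14)*0*(-5 + 2*0))/2 = ((1/14)*0*(-5 + 0))/2 = ((1/14)*0*(-5))/2 = (1/2)*0 = 0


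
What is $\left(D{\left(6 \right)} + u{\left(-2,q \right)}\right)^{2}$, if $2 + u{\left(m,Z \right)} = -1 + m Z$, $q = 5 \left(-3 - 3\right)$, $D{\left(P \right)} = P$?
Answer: $3969$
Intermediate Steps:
$q = -30$ ($q = 5 \left(-6\right) = -30$)
$u{\left(m,Z \right)} = -3 + Z m$ ($u{\left(m,Z \right)} = -2 + \left(-1 + m Z\right) = -2 + \left(-1 + Z m\right) = -3 + Z m$)
$\left(D{\left(6 \right)} + u{\left(-2,q \right)}\right)^{2} = \left(6 - -57\right)^{2} = \left(6 + \left(-3 + 60\right)\right)^{2} = \left(6 + 57\right)^{2} = 63^{2} = 3969$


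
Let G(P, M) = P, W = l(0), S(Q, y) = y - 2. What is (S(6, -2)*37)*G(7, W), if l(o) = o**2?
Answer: -1036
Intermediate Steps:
S(Q, y) = -2 + y
W = 0 (W = 0**2 = 0)
(S(6, -2)*37)*G(7, W) = ((-2 - 2)*37)*7 = -4*37*7 = -148*7 = -1036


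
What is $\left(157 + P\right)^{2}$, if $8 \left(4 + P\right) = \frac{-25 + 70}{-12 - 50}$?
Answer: $\frac{5752160649}{246016} \approx 23381.0$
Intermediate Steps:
$P = - \frac{2029}{496}$ ($P = -4 + \frac{\left(-25 + 70\right) \frac{1}{-12 - 50}}{8} = -4 + \frac{45 \frac{1}{-62}}{8} = -4 + \frac{45 \left(- \frac{1}{62}\right)}{8} = -4 + \frac{1}{8} \left(- \frac{45}{62}\right) = -4 - \frac{45}{496} = - \frac{2029}{496} \approx -4.0907$)
$\left(157 + P\right)^{2} = \left(157 - \frac{2029}{496}\right)^{2} = \left(\frac{75843}{496}\right)^{2} = \frac{5752160649}{246016}$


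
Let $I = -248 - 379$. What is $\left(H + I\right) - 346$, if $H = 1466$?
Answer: $493$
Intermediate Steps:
$I = -627$ ($I = -248 - 379 = -627$)
$\left(H + I\right) - 346 = \left(1466 - 627\right) - 346 = 839 - 346 = 493$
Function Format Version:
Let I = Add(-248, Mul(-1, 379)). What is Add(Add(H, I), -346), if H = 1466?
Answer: 493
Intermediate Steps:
I = -627 (I = Add(-248, -379) = -627)
Add(Add(H, I), -346) = Add(Add(1466, -627), -346) = Add(839, -346) = 493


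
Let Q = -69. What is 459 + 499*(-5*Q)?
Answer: 172614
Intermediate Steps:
459 + 499*(-5*Q) = 459 + 499*(-5*(-69)) = 459 + 499*345 = 459 + 172155 = 172614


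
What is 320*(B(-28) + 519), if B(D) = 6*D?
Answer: 112320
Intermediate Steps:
320*(B(-28) + 519) = 320*(6*(-28) + 519) = 320*(-168 + 519) = 320*351 = 112320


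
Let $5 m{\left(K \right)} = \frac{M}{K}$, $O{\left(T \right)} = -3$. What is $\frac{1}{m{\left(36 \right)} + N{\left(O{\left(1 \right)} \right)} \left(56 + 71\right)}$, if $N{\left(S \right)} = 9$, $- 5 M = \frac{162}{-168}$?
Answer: $\frac{2800}{3200403} \approx 0.00087489$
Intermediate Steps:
$M = \frac{27}{140}$ ($M = - \frac{162 \frac{1}{-168}}{5} = - \frac{162 \left(- \frac{1}{168}\right)}{5} = \left(- \frac{1}{5}\right) \left(- \frac{27}{28}\right) = \frac{27}{140} \approx 0.19286$)
$m{\left(K \right)} = \frac{27}{700 K}$ ($m{\left(K \right)} = \frac{\frac{27}{140} \frac{1}{K}}{5} = \frac{27}{700 K}$)
$\frac{1}{m{\left(36 \right)} + N{\left(O{\left(1 \right)} \right)} \left(56 + 71\right)} = \frac{1}{\frac{27}{700 \cdot 36} + 9 \left(56 + 71\right)} = \frac{1}{\frac{27}{700} \cdot \frac{1}{36} + 9 \cdot 127} = \frac{1}{\frac{3}{2800} + 1143} = \frac{1}{\frac{3200403}{2800}} = \frac{2800}{3200403}$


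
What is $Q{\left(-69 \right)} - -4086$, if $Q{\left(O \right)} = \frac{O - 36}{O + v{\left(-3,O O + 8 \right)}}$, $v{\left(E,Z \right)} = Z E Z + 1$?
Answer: $\frac{278788397091}{68230151} \approx 4086.0$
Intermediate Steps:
$v{\left(E,Z \right)} = 1 + E Z^{2}$ ($v{\left(E,Z \right)} = E Z Z + 1 = E Z^{2} + 1 = 1 + E Z^{2}$)
$Q{\left(O \right)} = \frac{-36 + O}{1 + O - 3 \left(8 + O^{2}\right)^{2}}$ ($Q{\left(O \right)} = \frac{O - 36}{O - \left(-1 + 3 \left(O O + 8\right)^{2}\right)} = \frac{-36 + O}{O - \left(-1 + 3 \left(O^{2} + 8\right)^{2}\right)} = \frac{-36 + O}{O - \left(-1 + 3 \left(8 + O^{2}\right)^{2}\right)} = \frac{-36 + O}{1 + O - 3 \left(8 + O^{2}\right)^{2}}$)
$Q{\left(-69 \right)} - -4086 = \frac{-36 - 69}{1 - 69 - 3 \left(8 + \left(-69\right)^{2}\right)^{2}} - -4086 = \frac{1}{1 - 69 - 3 \left(8 + 4761\right)^{2}} \left(-105\right) + 4086 = \frac{1}{1 - 69 - 3 \cdot 4769^{2}} \left(-105\right) + 4086 = \frac{1}{1 - 69 - 68230083} \left(-105\right) + 4086 = \frac{1}{-68230151} \left(-105\right) + 4086 = \left(- \frac{1}{68230151}\right) \left(-105\right) + 4086 = \frac{105}{68230151} + 4086 = \frac{278788397091}{68230151}$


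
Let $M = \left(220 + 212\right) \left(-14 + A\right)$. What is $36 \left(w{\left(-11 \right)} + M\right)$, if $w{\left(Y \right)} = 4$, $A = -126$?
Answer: $-2177136$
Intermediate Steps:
$M = -60480$ ($M = \left(220 + 212\right) \left(-14 - 126\right) = 432 \left(-140\right) = -60480$)
$36 \left(w{\left(-11 \right)} + M\right) = 36 \left(4 - 60480\right) = 36 \left(-60476\right) = -2177136$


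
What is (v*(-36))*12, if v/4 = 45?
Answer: -77760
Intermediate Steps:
v = 180 (v = 4*45 = 180)
(v*(-36))*12 = (180*(-36))*12 = -6480*12 = -77760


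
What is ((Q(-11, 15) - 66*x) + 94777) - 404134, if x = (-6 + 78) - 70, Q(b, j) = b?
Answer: -309500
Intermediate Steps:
x = 2 (x = 72 - 70 = 2)
((Q(-11, 15) - 66*x) + 94777) - 404134 = ((-11 - 66*2) + 94777) - 404134 = ((-11 - 132) + 94777) - 404134 = (-143 + 94777) - 404134 = 94634 - 404134 = -309500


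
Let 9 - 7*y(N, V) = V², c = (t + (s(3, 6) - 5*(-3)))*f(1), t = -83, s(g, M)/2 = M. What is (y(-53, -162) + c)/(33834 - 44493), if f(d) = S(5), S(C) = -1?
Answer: 25843/74613 ≈ 0.34636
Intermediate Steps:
s(g, M) = 2*M
f(d) = -1
c = 56 (c = (-83 + (2*6 - 5*(-3)))*(-1) = (-83 + (12 + 15))*(-1) = (-83 + 27)*(-1) = -56*(-1) = 56)
y(N, V) = 9/7 - V²/7
(y(-53, -162) + c)/(33834 - 44493) = ((9/7 - ⅐*(-162)²) + 56)/(33834 - 44493) = ((9/7 - ⅐*26244) + 56)/(-10659) = ((9/7 - 26244/7) + 56)*(-1/10659) = (-26235/7 + 56)*(-1/10659) = -25843/7*(-1/10659) = 25843/74613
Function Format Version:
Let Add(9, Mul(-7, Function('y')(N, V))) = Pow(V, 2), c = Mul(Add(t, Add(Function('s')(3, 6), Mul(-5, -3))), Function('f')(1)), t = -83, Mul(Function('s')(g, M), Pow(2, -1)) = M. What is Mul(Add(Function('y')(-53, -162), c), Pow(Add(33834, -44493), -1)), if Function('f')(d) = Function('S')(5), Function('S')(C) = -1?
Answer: Rational(25843, 74613) ≈ 0.34636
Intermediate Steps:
Function('s')(g, M) = Mul(2, M)
Function('f')(d) = -1
c = 56 (c = Mul(Add(-83, Add(Mul(2, 6), Mul(-5, -3))), -1) = Mul(Add(-83, Add(12, 15)), -1) = Mul(Add(-83, 27), -1) = Mul(-56, -1) = 56)
Function('y')(N, V) = Add(Rational(9, 7), Mul(Rational(-1, 7), Pow(V, 2)))
Mul(Add(Function('y')(-53, -162), c), Pow(Add(33834, -44493), -1)) = Mul(Add(Add(Rational(9, 7), Mul(Rational(-1, 7), Pow(-162, 2))), 56), Pow(Add(33834, -44493), -1)) = Mul(Add(Add(Rational(9, 7), Mul(Rational(-1, 7), 26244)), 56), Pow(-10659, -1)) = Mul(Add(Add(Rational(9, 7), Rational(-26244, 7)), 56), Rational(-1, 10659)) = Mul(Add(Rational(-26235, 7), 56), Rational(-1, 10659)) = Mul(Rational(-25843, 7), Rational(-1, 10659)) = Rational(25843, 74613)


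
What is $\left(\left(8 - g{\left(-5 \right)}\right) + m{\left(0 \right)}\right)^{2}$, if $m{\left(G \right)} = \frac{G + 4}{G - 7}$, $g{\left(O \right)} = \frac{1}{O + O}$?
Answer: $\frac{277729}{4900} \approx 56.679$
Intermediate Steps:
$g{\left(O \right)} = \frac{1}{2 O}$
$m{\left(G \right)} = \frac{4 + G}{-7 + G}$
$\left(\left(8 - g{\left(-5 \right)}\right) + m{\left(0 \right)}\right)^{2} = \left(\left(8 - \frac{1}{2 \left(-5\right)}\right) + \frac{4 + 0}{-7 + 0}\right)^{2} = \left(\left(8 - \frac{1}{2} \left(- \frac{1}{5}\right)\right) + \frac{1}{-7} \cdot 4\right)^{2} = \left(\left(8 - - \frac{1}{10}\right) - \frac{4}{7}\right)^{2} = \left(\left(8 + \frac{1}{10}\right) - \frac{4}{7}\right)^{2} = \left(\frac{81}{10} - \frac{4}{7}\right)^{2} = \left(\frac{527}{70}\right)^{2} = \frac{277729}{4900}$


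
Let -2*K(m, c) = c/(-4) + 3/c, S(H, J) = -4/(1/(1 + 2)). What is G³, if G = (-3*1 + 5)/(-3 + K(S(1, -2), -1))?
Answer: -4096/2197 ≈ -1.8644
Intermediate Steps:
S(H, J) = -12 (S(H, J) = -4/(1/3) = -4/⅓ = -4*3 = -12)
K(m, c) = -3/(2*c) + c/8 (K(m, c) = -(c/(-4) + 3/c)/2 = -(c*(-¼) + 3/c)/2 = -(-c/4 + 3/c)/2 = -(3/c - c/4)/2 = -3/(2*c) + c/8)
G = -16/13 (G = (-3*1 + 5)/(-3 + (⅛)*(-12 + (-1)²)/(-1)) = (-3 + 5)/(-3 + (⅛)*(-1)*(-12 + 1)) = 2/(-3 + (⅛)*(-1)*(-11)) = 2/(-3 + 11/8) = 2/(-13/8) = 2*(-8/13) = -16/13 ≈ -1.2308)
G³ = (-16/13)³ = -4096/2197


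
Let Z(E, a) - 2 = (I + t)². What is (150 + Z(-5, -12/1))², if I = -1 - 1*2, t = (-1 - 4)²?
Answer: 404496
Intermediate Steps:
t = 25 (t = (-5)² = 25)
I = -3 (I = -1 - 2 = -3)
Z(E, a) = 486 (Z(E, a) = 2 + (-3 + 25)² = 2 + 22² = 2 + 484 = 486)
(150 + Z(-5, -12/1))² = (150 + 486)² = 636² = 404496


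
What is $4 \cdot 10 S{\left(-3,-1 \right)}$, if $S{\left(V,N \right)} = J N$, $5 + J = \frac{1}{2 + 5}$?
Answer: $\frac{1360}{7} \approx 194.29$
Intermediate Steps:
$J = - \frac{34}{7}$ ($J = -5 + \frac{1}{2 + 5} = -5 + \frac{1}{7} = - \frac{34}{7} \approx -4.8571$)
$S{\left(V,N \right)} = - \frac{34 N}{7}$
$4 \cdot 10 S{\left(-3,-1 \right)} = 4 \cdot 10 \left(\left(- \frac{34}{7}\right) \left(-1\right)\right) = 40 \cdot \frac{34}{7} = \frac{1360}{7}$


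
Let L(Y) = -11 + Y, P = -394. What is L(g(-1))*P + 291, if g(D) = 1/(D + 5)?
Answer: 9053/2 ≈ 4526.5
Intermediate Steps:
g(D) = 1/(5 + D)
L(g(-1))*P + 291 = (-11 + 1/(5 - 1))*(-394) + 291 = (-11 + 1/4)*(-394) + 291 = -43/4*(-394) + 291 = 8471/2 + 291 = 9053/2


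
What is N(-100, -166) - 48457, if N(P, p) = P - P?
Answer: -48457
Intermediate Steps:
N(P, p) = 0
N(-100, -166) - 48457 = 0 - 48457 = -48457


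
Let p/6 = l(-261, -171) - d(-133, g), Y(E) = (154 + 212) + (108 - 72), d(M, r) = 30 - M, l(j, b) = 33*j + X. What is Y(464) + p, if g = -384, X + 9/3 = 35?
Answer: -52062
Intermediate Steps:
X = 32 (X = -3 + 35 = 32)
l(j, b) = 32 + 33*j (l(j, b) = 33*j + 32 = 32 + 33*j)
Y(E) = 402 (Y(E) = 366 + 36 = 402)
p = -52464 (p = 6*((32 + 33*(-261)) - (30 - 1*(-133))) = 6*((32 - 8613) - (30 + 133)) = 6*(-8581 - 1*163) = 6*(-8581 - 163) = 6*(-8744) = -52464)
Y(464) + p = 402 - 52464 = -52062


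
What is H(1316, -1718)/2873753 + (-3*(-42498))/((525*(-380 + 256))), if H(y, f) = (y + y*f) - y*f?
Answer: -61050098897/31180220050 ≈ -1.9580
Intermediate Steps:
H(y, f) = y (H(y, f) = (y + f*y) - f*y = y)
H(1316, -1718)/2873753 + (-3*(-42498))/((525*(-380 + 256))) = 1316/2873753 + (-3*(-42498))/((525*(-380 + 256))) = 1316*(1/2873753) + 127494/((525*(-124))) = 1316/2873753 + 127494/(-65100) = 1316/2873753 + 127494*(-1/65100) = 1316/2873753 - 21249/10850 = -61050098897/31180220050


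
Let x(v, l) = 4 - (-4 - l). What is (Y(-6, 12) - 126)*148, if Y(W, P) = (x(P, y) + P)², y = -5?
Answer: 14652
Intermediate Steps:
x(v, l) = 8 + l (x(v, l) = 4 + (4 + l) = 8 + l)
Y(W, P) = (3 + P)² (Y(W, P) = ((8 - 5) + P)² = (3 + P)²)
(Y(-6, 12) - 126)*148 = ((3 + 12)² - 126)*148 = (15² - 126)*148 = (225 - 126)*148 = 99*148 = 14652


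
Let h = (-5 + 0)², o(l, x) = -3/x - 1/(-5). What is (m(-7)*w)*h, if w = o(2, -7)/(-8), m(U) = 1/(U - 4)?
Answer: 5/28 ≈ 0.17857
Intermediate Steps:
m(U) = 1/(-4 + U)
o(l, x) = ⅕ - 3/x (o(l, x) = -3/x - 1*(-⅕) = -3/x + ⅕ = ⅕ - 3/x)
h = 25 (h = (-5)² = 25)
w = -11/140 (w = ((⅕)*(-15 - 7)/(-7))/(-8) = ((⅕)*(-⅐)*(-22))*(-⅛) = (22/35)*(-⅛) = -11/140 ≈ -0.078571)
(m(-7)*w)*h = (-11/140/(-4 - 7))*25 = (-11/140/(-11))*25 = -1/11*(-11/140)*25 = (1/140)*25 = 5/28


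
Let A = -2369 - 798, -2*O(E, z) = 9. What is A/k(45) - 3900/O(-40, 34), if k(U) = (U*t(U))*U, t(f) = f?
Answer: 78971833/91125 ≈ 866.63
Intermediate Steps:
O(E, z) = -9/2 (O(E, z) = -1/2*9 = -9/2)
A = -3167
k(U) = U**3 (k(U) = (U*U)*U = U**2*U = U**3)
A/k(45) - 3900/O(-40, 34) = -3167/(45**3) - 3900/(-9/2) = -3167/91125 - 3900*(-2/9) = -3167*1/91125 + 2600/3 = -3167/91125 + 2600/3 = 78971833/91125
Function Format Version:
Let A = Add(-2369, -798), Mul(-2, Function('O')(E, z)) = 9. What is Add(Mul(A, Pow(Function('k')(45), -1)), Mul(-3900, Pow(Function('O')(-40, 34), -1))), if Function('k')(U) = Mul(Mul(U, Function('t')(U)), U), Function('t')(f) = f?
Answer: Rational(78971833, 91125) ≈ 866.63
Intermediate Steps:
Function('O')(E, z) = Rational(-9, 2) (Function('O')(E, z) = Mul(Rational(-1, 2), 9) = Rational(-9, 2))
A = -3167
Function('k')(U) = Pow(U, 3) (Function('k')(U) = Mul(Mul(U, U), U) = Mul(Pow(U, 2), U) = Pow(U, 3))
Add(Mul(A, Pow(Function('k')(45), -1)), Mul(-3900, Pow(Function('O')(-40, 34), -1))) = Add(Mul(-3167, Pow(Pow(45, 3), -1)), Mul(-3900, Pow(Rational(-9, 2), -1))) = Add(Mul(-3167, Pow(91125, -1)), Mul(-3900, Rational(-2, 9))) = Add(Mul(-3167, Rational(1, 91125)), Rational(2600, 3)) = Add(Rational(-3167, 91125), Rational(2600, 3)) = Rational(78971833, 91125)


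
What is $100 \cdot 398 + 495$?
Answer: $40295$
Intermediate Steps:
$100 \cdot 398 + 495 = 39800 + 495 = 40295$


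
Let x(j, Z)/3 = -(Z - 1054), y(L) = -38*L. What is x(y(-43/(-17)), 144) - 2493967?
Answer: -2491237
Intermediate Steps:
x(j, Z) = 3162 - 3*Z (x(j, Z) = 3*(-(Z - 1054)) = 3*(-(-1054 + Z)) = 3*(1054 - Z) = 3162 - 3*Z)
x(y(-43/(-17)), 144) - 2493967 = (3162 - 3*144) - 2493967 = (3162 - 432) - 2493967 = 2730 - 2493967 = -2491237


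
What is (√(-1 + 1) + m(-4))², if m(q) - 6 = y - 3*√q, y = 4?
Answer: 64 - 120*I ≈ 64.0 - 120.0*I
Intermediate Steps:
m(q) = 10 - 3*√q (m(q) = 6 + (4 - 3*√q) = 10 - 3*√q)
(√(-1 + 1) + m(-4))² = (√(-1 + 1) + (10 - 6*I))² = (√0 + (10 - 6*I))² = (0 + (10 - 6*I))² = (10 - 6*I)²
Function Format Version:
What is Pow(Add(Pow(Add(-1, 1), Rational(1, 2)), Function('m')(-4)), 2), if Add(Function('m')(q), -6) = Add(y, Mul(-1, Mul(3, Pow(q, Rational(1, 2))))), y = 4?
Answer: Add(64, Mul(-120, I)) ≈ Add(64.000, Mul(-120.00, I))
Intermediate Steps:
Function('m')(q) = Add(10, Mul(-3, Pow(q, Rational(1, 2)))) (Function('m')(q) = Add(6, Add(4, Mul(-1, Mul(3, Pow(q, Rational(1, 2)))))) = Add(6, Add(4, Mul(-3, Pow(q, Rational(1, 2))))) = Add(10, Mul(-3, Pow(q, Rational(1, 2)))))
Pow(Add(Pow(Add(-1, 1), Rational(1, 2)), Function('m')(-4)), 2) = Pow(Add(Pow(Add(-1, 1), Rational(1, 2)), Add(10, Mul(-3, Pow(-4, Rational(1, 2))))), 2) = Pow(Add(Pow(0, Rational(1, 2)), Add(10, Mul(-3, Mul(2, I)))), 2) = Pow(Add(0, Add(10, Mul(-6, I))), 2) = Pow(Add(10, Mul(-6, I)), 2)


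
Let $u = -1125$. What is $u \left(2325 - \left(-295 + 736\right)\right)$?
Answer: $-2119500$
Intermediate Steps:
$u \left(2325 - \left(-295 + 736\right)\right) = - 1125 \left(2325 - \left(-295 + 736\right)\right) = - 1125 \left(2325 - 441\right) = \left(-1125\right) 1884 = -2119500$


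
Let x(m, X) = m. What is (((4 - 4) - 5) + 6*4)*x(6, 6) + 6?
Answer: 120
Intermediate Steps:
(((4 - 4) - 5) + 6*4)*x(6, 6) + 6 = (((4 - 4) - 5) + 6*4)*6 + 6 = ((0 - 5) + 24)*6 + 6 = (-5 + 24)*6 + 6 = 19*6 + 6 = 114 + 6 = 120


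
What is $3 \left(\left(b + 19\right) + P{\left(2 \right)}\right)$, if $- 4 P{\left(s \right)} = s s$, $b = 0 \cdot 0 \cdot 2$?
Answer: $54$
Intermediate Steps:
$b = 0$ ($b = 0 \cdot 2 = 0$)
$P{\left(s \right)} = - \frac{s^{2}}{4}$ ($P{\left(s \right)} = - \frac{s s}{4} = - \frac{s^{2}}{4}$)
$3 \left(\left(b + 19\right) + P{\left(2 \right)}\right) = 3 \left(\left(0 + 19\right) - \frac{2^{2}}{4}\right) = 3 \left(19 - 1\right) = 3 \cdot 18 = 54$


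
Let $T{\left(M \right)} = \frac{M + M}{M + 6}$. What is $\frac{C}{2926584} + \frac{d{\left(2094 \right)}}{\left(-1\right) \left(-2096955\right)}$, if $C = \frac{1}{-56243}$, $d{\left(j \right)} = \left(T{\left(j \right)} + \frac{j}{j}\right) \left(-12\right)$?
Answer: $- \frac{38333493009103}{2237138475376959000} \approx -1.7135 \cdot 10^{-5}$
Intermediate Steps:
$T{\left(M \right)} = \frac{2 M}{6 + M}$
$d{\left(j \right)} = -12 - \frac{24 j}{6 + j}$ ($d{\left(j \right)} = \left(\frac{2 j}{6 + j} + \frac{j}{j}\right) \left(-12\right) = \left(\frac{2 j}{6 + j} + 1\right) \left(-12\right) = \left(1 + \frac{2 j}{6 + j}\right) \left(-12\right) = -12 - \frac{24 j}{6 + j}$)
$C = - \frac{1}{56243} \approx -1.778 \cdot 10^{-5}$
$\frac{C}{2926584} + \frac{d{\left(2094 \right)}}{\left(-1\right) \left(-2096955\right)} = - \frac{1}{56243 \cdot 2926584} + \frac{36 \frac{1}{6 + 2094} \left(-2 - 2094\right)}{\left(-1\right) \left(-2096955\right)} = \left(- \frac{1}{56243}\right) \frac{1}{2926584} + \frac{36 \cdot \frac{1}{2100} \left(-2 - 2094\right)}{2096955} = - \frac{1}{164599863912} + 36 \cdot \frac{1}{2100} \left(-2096\right) \frac{1}{2096955} = - \frac{1}{164599863912} - \frac{2096}{122322375} = - \frac{38333493009103}{2237138475376959000}$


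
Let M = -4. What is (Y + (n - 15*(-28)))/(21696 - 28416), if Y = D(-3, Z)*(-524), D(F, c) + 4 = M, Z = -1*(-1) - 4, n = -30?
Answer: -2291/3360 ≈ -0.68184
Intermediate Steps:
Z = -3 (Z = 1 - 4 = -3)
D(F, c) = -8 (D(F, c) = -4 - 4 = -8)
Y = 4192 (Y = -8*(-524) = 4192)
(Y + (n - 15*(-28)))/(21696 - 28416) = (4192 + (-30 - 15*(-28)))/(21696 - 28416) = (4192 + (-30 + 420))/(-6720) = (4192 + 390)*(-1/6720) = 4582*(-1/6720) = -2291/3360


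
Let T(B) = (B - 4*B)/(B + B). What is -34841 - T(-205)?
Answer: -69679/2 ≈ -34840.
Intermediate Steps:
T(B) = -3/2 (T(B) = (-3*B)/((2*B)) = (-3*B)*(1/(2*B)) = -3/2)
-34841 - T(-205) = -34841 - 1*(-3/2) = -34841 + 3/2 = -69679/2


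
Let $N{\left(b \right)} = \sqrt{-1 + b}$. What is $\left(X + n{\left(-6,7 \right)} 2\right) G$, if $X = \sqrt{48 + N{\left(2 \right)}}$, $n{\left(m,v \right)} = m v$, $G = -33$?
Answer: $2541$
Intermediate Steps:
$X = 7$ ($X = \sqrt{48 + \sqrt{-1 + 2}} = \sqrt{48 + \sqrt{1}} = \sqrt{48 + 1} = \sqrt{49} = 7$)
$\left(X + n{\left(-6,7 \right)} 2\right) G = \left(7 + \left(-6\right) 7 \cdot 2\right) \left(-33\right) = \left(7 - 84\right) \left(-33\right) = \left(-77\right) \left(-33\right) = 2541$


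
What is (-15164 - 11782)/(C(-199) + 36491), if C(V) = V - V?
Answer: -26946/36491 ≈ -0.73843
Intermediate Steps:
C(V) = 0
(-15164 - 11782)/(C(-199) + 36491) = (-15164 - 11782)/(0 + 36491) = -26946/36491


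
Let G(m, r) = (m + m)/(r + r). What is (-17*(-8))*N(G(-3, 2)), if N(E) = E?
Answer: -204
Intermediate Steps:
G(m, r) = m/r (G(m, r) = (2*m)/((2*r)) = (2*m)*(1/(2*r)) = m/r)
(-17*(-8))*N(G(-3, 2)) = (-17*(-8))*(-3/2) = 136*(-3*½) = 136*(-3/2) = -204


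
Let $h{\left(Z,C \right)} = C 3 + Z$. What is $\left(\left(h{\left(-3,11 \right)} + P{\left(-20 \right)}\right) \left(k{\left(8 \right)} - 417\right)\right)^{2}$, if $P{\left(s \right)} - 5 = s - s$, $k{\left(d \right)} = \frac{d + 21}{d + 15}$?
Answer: $\frac{112004008900}{529} \approx 2.1173 \cdot 10^{8}$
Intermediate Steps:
$h{\left(Z,C \right)} = Z + 3 C$ ($h{\left(Z,C \right)} = 3 C + Z = Z + 3 C$)
$k{\left(d \right)} = \frac{21 + d}{15 + d}$
$P{\left(s \right)} = 5$ ($P{\left(s \right)} = 5 + \left(s - s\right) = 5 + 0 = 5$)
$\left(\left(h{\left(-3,11 \right)} + P{\left(-20 \right)}\right) \left(k{\left(8 \right)} - 417\right)\right)^{2} = \left(\left(\left(-3 + 3 \cdot 11\right) + 5\right) \left(\frac{21 + 8}{15 + 8} - 417\right)\right)^{2} = \left(\left(\left(-3 + 33\right) + 5\right) \left(\frac{1}{23} \cdot 29 - 417\right)\right)^{2} = \left(\left(30 + 5\right) \left(\frac{1}{23} \cdot 29 - 417\right)\right)^{2} = \left(35 \left(\frac{29}{23} - 417\right)\right)^{2} = \left(35 \left(- \frac{9562}{23}\right)\right)^{2} = \left(- \frac{334670}{23}\right)^{2} = \frac{112004008900}{529}$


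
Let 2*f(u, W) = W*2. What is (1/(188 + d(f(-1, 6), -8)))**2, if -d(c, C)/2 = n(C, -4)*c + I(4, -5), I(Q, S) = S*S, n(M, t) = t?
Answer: 1/34596 ≈ 2.8905e-5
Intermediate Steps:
f(u, W) = W (f(u, W) = (W*2)/2 = (2*W)/2 = W)
I(Q, S) = S**2
d(c, C) = -50 + 8*c (d(c, C) = -2*(-4*c + (-5)**2) = -2*(-4*c + 25) = -2*(25 - 4*c) = -50 + 8*c)
(1/(188 + d(f(-1, 6), -8)))**2 = (1/(188 + (-50 + 8*6)))**2 = (1/(188 + (-50 + 48)))**2 = (1/(188 - 2))**2 = (1/186)**2 = 1/34596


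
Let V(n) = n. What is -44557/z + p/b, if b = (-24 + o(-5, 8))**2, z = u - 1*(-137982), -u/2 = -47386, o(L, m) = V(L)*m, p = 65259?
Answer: 7503393907/476680192 ≈ 15.741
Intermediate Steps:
o(L, m) = L*m
u = 94772 (u = -2*(-47386) = 94772)
z = 232754 (z = 94772 - 1*(-137982) = 94772 + 137982 = 232754)
b = 4096 (b = (-24 - 5*8)**2 = (-24 - 40)**2 = (-64)**2 = 4096)
-44557/z + p/b = -44557/232754 + 65259/4096 = 7503393907/476680192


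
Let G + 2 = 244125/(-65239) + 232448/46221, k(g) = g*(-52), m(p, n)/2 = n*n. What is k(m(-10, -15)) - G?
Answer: -70558486714409/3015411819 ≈ -23399.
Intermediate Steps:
m(p, n) = 2*n**2 (m(p, n) = 2*(n*n) = 2*n**2)
k(g) = -52*g
G = -2149850191/3015411819 (G = -2 + (244125/(-65239) + 232448/46221) = -2 + (244125*(-1/65239) + 232448*(1/46221)) = -2 + (-244125/65239 + 232448/46221) = -2 + 3880973447/3015411819 = -2149850191/3015411819 ≈ -0.71295)
k(m(-10, -15)) - G = -104*(-15)**2 - 1*(-2149850191/3015411819) = -104*225 + 2149850191/3015411819 = -52*450 + 2149850191/3015411819 = -23400 + 2149850191/3015411819 = -70558486714409/3015411819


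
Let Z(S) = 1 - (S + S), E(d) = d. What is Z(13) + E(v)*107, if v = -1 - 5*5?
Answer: -2807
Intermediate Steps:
v = -26 (v = -1 - 25 = -26)
Z(S) = 1 - 2*S
Z(13) + E(v)*107 = (1 - 2*13) - 26*107 = (1 - 26) - 2782 = -25 - 2782 = -2807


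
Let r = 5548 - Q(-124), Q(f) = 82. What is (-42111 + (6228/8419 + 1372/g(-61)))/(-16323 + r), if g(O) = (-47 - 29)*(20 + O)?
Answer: 276173085182/71204559657 ≈ 3.8786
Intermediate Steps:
g(O) = -1520 - 76*O (g(O) = -76*(20 + O) = -1520 - 76*O)
r = 5466 (r = 5548 - 1*82 = 5548 - 82 = 5466)
(-42111 + (6228/8419 + 1372/g(-61)))/(-16323 + r) = (-42111 + (6228/8419 + 1372/(-1520 - 76*(-61))))/(-16323 + 5466) = (-42111 + (6228*(1/8419) + 1372/(-1520 + 4636)))/(-10857) = (-42111 + (6228/8419 + 1372/3116))*(-1/10857) = (-42111 + (6228/8419 + 1372*(1/3116)))*(-1/10857) = (-42111 + (6228/8419 + 343/779))*(-1/10857) = (-42111 + 7739329/6558401)*(-1/10857) = -276173085182/6558401*(-1/10857) = 276173085182/71204559657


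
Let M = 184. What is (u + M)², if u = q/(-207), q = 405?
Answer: 17530969/529 ≈ 33140.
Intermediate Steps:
u = -45/23 (u = 405/(-207) = 405*(-1/207) = -45/23 ≈ -1.9565)
(u + M)² = (-45/23 + 184)² = (4187/23)² = 17530969/529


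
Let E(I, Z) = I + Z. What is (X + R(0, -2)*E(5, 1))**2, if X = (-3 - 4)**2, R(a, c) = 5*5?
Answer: 39601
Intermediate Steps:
R(a, c) = 25
X = 49 (X = (-7)**2 = 49)
(X + R(0, -2)*E(5, 1))**2 = (49 + 25*(5 + 1))**2 = (49 + 25*6)**2 = (49 + 150)**2 = 199**2 = 39601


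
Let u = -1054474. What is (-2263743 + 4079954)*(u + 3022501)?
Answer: 3574352285697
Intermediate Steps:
(-2263743 + 4079954)*(u + 3022501) = (-2263743 + 4079954)*(-1054474 + 3022501) = 1816211*1968027 = 3574352285697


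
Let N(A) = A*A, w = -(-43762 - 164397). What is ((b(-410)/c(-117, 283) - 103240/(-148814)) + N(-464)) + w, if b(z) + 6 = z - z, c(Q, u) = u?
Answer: 8916782742373/21057181 ≈ 4.2346e+5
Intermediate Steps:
b(z) = -6 (b(z) = -6 + (z - z) = -6 + 0 = -6)
w = 208159 (w = -1*(-208159) = 208159)
N(A) = A²
((b(-410)/c(-117, 283) - 103240/(-148814)) + N(-464)) + w = ((-6/283 - 103240/(-148814)) + (-464)²) + 208159 = ((-6*1/283 - 103240*(-1/148814)) + 215296) + 208159 = ((-6/283 + 51620/74407) + 215296) + 208159 = (14162018/21057181 + 215296) + 208159 = 4533541002594/21057181 + 208159 = 8916782742373/21057181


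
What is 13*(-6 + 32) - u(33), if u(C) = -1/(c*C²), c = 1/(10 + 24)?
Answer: 368116/1089 ≈ 338.03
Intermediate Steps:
c = 1/34 ≈ 0.029412
u(C) = -34/C² (u(C) = -1/(C²/34) = -34/C²)
13*(-6 + 32) - u(33) = 13*(-6 + 32) - (-34)/33² = 13*26 - (-34)/1089 = 338 - 1*(-34/1089) = 338 + 34/1089 = 368116/1089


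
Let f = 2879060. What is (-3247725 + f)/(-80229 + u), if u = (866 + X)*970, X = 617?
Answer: -368665/1358281 ≈ -0.27142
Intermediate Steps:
u = 1438510 (u = (866 + 617)*970 = 1483*970 = 1438510)
(-3247725 + f)/(-80229 + u) = (-3247725 + 2879060)/(-80229 + 1438510) = -368665/1358281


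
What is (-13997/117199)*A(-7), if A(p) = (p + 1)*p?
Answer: -587874/117199 ≈ -5.0160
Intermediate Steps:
A(p) = p*(1 + p) (A(p) = (1 + p)*p = p*(1 + p))
(-13997/117199)*A(-7) = (-13997/117199)*(-7*(1 - 7)) = (-13997*1/117199)*(-7*(-6)) = -13997/117199*42 = -587874/117199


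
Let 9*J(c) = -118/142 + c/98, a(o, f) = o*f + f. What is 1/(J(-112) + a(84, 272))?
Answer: 497/11490531 ≈ 4.3253e-5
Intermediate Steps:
a(o, f) = f + f*o (a(o, f) = f*o + f = f + f*o)
J(c) = -59/639 + c/882 (J(c) = (-118/142 + c/98)/9 = (-118*1/142 + c*(1/98))/9 = (-59/71 + c/98)/9 = -59/639 + c/882)
1/(J(-112) + a(84, 272)) = 1/((-59/639 + (1/882)*(-112)) + 272*(1 + 84)) = 1/((-59/639 - 8/63) + 272*85) = 1/(-109/497 + 23120) = 1/(11490531/497) = 497/11490531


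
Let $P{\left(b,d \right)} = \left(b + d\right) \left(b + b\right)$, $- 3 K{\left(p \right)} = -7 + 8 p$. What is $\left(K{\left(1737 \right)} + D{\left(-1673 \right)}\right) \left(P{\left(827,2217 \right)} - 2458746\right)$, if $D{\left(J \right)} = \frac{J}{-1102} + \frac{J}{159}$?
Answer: $- \frac{348956997900865}{29203} \approx -1.1949 \cdot 10^{10}$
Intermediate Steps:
$K{\left(p \right)} = \frac{7}{3} - \frac{8 p}{3}$ ($K{\left(p \right)} = - \frac{-7 + 8 p}{3} = \frac{7}{3} - \frac{8 p}{3}$)
$P{\left(b,d \right)} = 2 b \left(b + d\right)$ ($P{\left(b,d \right)} = \left(b + d\right) 2 b = 2 b \left(b + d\right)$)
$D{\left(J \right)} = \frac{943 J}{175218}$ ($D{\left(J \right)} = J \left(- \frac{1}{1102}\right) + J \frac{1}{159} = - \frac{J}{1102} + \frac{J}{159} = \frac{943 J}{175218}$)
$\left(K{\left(1737 \right)} + D{\left(-1673 \right)}\right) \left(P{\left(827,2217 \right)} - 2458746\right) = \left(\left(\frac{7}{3} - 4632\right) + \frac{943}{175218} \left(-1673\right)\right) \left(2 \cdot 827 \left(827 + 2217\right) - 2458746\right) = \left(\left(\frac{7}{3} - 4632\right) - \frac{1577639}{175218}\right) \left(2 \cdot 827 \cdot 3044 - 2458746\right) = \left(- \frac{13889}{3} - \frac{1577639}{175218}\right) \left(5034776 - 2458746\right) = \left(- \frac{270926191}{58406}\right) 2576030 = - \frac{348956997900865}{29203}$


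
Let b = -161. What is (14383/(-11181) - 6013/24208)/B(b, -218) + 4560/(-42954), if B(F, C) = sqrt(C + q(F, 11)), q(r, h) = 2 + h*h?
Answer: -760/7159 + 415415017*I*sqrt(95)/25713616560 ≈ -0.10616 + 0.15746*I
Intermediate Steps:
q(r, h) = 2 + h**2
B(F, C) = sqrt(123 + C) (B(F, C) = sqrt(C + (2 + 11**2)) = sqrt(C + (2 + 121)) = sqrt(C + 123) = sqrt(123 + C))
(14383/(-11181) - 6013/24208)/B(b, -218) + 4560/(-42954) = (14383/(-11181) - 6013/24208)/(sqrt(123 - 218)) + 4560/(-42954) = (14383*(-1/11181) - 6013*1/24208)/(sqrt(-95)) + 4560*(-1/42954) = (-14383/11181 - 6013/24208)/((I*sqrt(95))) - 760/7159 = -(-415415017)*I*sqrt(95)/25713616560 - 760/7159 = 415415017*I*sqrt(95)/25713616560 - 760/7159 = -760/7159 + 415415017*I*sqrt(95)/25713616560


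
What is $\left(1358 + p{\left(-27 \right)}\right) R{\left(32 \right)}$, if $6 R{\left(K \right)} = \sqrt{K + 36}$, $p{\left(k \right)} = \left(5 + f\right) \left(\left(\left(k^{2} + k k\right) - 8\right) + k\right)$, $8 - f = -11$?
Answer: $\frac{35510 \sqrt{17}}{3} \approx 48804.0$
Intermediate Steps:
$f = 19$ ($f = 8 - -11 = 8 + 11 = 19$)
$p{\left(k \right)} = -192 + 24 k + 48 k^{2}$ ($p{\left(k \right)} = \left(5 + 19\right) \left(\left(\left(k^{2} + k k\right) - 8\right) + k\right) = 24 \left(\left(\left(k^{2} + k^{2}\right) - 8\right) + k\right) = 24 \left(\left(2 k^{2} - 8\right) + k\right) = 24 \left(\left(-8 + 2 k^{2}\right) + k\right) = 24 \left(-8 + k + 2 k^{2}\right) = -192 + 24 k + 48 k^{2}$)
$R{\left(K \right)} = \frac{\sqrt{36 + K}}{6}$ ($R{\left(K \right)} = \frac{\sqrt{K + 36}}{6} = \frac{\sqrt{36 + K}}{6}$)
$\left(1358 + p{\left(-27 \right)}\right) R{\left(32 \right)} = \left(1358 + \left(-192 + 24 \left(-27\right) + 48 \left(-27\right)^{2}\right)\right) \frac{\sqrt{36 + 32}}{6} = \left(1358 - -34152\right) \frac{\sqrt{68}}{6} = \left(1358 - -34152\right) \frac{2 \sqrt{17}}{6} = \left(1358 + 34152\right) \frac{\sqrt{17}}{3} = 35510 \frac{\sqrt{17}}{3} = \frac{35510 \sqrt{17}}{3}$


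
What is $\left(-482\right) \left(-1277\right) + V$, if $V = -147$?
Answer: $615367$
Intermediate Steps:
$\left(-482\right) \left(-1277\right) + V = \left(-482\right) \left(-1277\right) - 147 = 615514 - 147 = 615367$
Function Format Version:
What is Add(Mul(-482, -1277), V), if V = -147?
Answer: 615367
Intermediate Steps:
Add(Mul(-482, -1277), V) = Add(Mul(-482, -1277), -147) = Add(615514, -147) = 615367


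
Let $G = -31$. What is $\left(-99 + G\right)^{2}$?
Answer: $16900$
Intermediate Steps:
$\left(-99 + G\right)^{2} = \left(-99 - 31\right)^{2} = \left(-130\right)^{2} = 16900$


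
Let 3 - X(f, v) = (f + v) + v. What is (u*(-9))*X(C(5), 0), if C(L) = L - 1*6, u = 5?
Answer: -180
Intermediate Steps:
C(L) = -6 + L (C(L) = L - 6 = -6 + L)
X(f, v) = 3 - f - 2*v (X(f, v) = 3 - ((f + v) + v) = 3 - (f + 2*v) = 3 + (-f - 2*v) = 3 - f - 2*v)
(u*(-9))*X(C(5), 0) = (5*(-9))*(3 - (-6 + 5) - 2*0) = -45*(3 - 1*(-1) + 0) = -45*(3 + 1 + 0) = -45*4 = -180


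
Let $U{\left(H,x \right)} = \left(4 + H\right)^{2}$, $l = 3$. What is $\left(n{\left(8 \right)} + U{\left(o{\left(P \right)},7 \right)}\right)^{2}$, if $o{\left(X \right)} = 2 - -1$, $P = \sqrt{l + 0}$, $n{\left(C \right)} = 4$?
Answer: $2809$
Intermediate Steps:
$P = \sqrt{3}$ ($P = \sqrt{3 + 0} = \sqrt{3} \approx 1.732$)
$o{\left(X \right)} = 3$ ($o{\left(X \right)} = 2 + 1 = 3$)
$\left(n{\left(8 \right)} + U{\left(o{\left(P \right)},7 \right)}\right)^{2} = \left(4 + \left(4 + 3\right)^{2}\right)^{2} = \left(4 + 7^{2}\right)^{2} = \left(4 + 49\right)^{2} = 53^{2} = 2809$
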